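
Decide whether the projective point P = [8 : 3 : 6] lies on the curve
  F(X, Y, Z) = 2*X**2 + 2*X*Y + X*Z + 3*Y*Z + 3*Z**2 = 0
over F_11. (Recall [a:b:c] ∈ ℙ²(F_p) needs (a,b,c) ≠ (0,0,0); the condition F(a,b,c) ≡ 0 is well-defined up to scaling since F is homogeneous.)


F(8,3,6) ≡ 1 (mod 11); P is NOT on the curve.

Evaluate F(8, 3, 6) term-by-term (mod 11).
  2*X**2 ↦ 2·64·1·1 = 128
  2*X*Y ↦ 2·8·3·1 = 48
  X*Z ↦ 1·8·1·6 = 48
  3*Y*Z ↦ 3·1·3·6 = 54
  3*Z**2 ↦ 3·1·1·36 = 108
Sum: F(8, 3, 6) = (128) + (48) + (48) + (54) + (108) = 386.
Reducing mod 11: 386 ≡ 1 (mod 11).
Since F(a, b, c) ≡ 1 ≠ 0 (mod 11), P does NOT lie on the curve.


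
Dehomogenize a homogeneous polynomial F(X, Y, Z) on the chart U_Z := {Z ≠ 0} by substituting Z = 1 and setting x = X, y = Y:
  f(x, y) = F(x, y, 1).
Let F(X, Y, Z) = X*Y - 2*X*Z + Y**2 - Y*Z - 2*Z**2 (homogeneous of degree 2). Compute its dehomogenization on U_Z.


f(x, y) = x*y - 2*x + y**2 - y - 2

On U_Z we set Z = 1. Each monomial c·X^i·Y^j·Z^k in F becomes c·x^i·y^j·1^k = c·x^i·y^j.
Substituting Z = 1: F(X, Y, 1) = x*y - 2*x + y**2 - y - 2.
Note: deg(f) ≤ deg(F) = 2; strict inequality happens when F is divisible by Z (lost terms).


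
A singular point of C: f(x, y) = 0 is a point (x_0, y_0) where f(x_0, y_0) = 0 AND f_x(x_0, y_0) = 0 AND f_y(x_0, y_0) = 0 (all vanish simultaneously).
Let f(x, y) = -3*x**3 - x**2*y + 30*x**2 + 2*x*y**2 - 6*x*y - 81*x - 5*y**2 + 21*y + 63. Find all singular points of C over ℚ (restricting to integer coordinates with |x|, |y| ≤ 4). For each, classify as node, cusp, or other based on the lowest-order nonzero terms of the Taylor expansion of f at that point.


Singular points: {(3, 3)}; classification: cusp.

Compute partial derivatives:
  f_x = -9*x**2 - 2*x*y + 60*x + 2*y**2 - 6*y - 81.
  f_y = -x**2 + 4*x*y - 6*x - 10*y + 21.
Scan x_0 ∈ {−4, ..., 4}. For each x_0, f_y(x_0, y) is a polynomial in y; find its integer roots y ∈ {−4, ..., 4}, then test f_x and f at those candidates.
  x = -4: f_y(-4, y) = 29 - 26*y; no integer root y with |y| ≤ 4.
  x = -3: f_y(-3, y) = 30 - 22*y; no integer root y with |y| ≤ 4.
  x = -2: f_y(-2, y) = 29 - 18*y; no integer root y with |y| ≤ 4.
  x = -1: f_y(-1, y) = 26 - 14*y; no integer root y with |y| ≤ 4.
  x = 0: f_y(0, y) = 21 - 10*y; no integer root y with |y| ≤ 4.
  x = 1: f_y(1, y) = 14 - 6*y; no integer root y with |y| ≤ 4.
  x = 2: f_y(2, y) = 5 - 2*y; no integer root y with |y| ≤ 4.
  x = 3: f_y(3, y) = 2*y - 6; vanishes at y ∈ {3}. (3, 3): f_x = 0, f = 0 — SINGULAR.
  x = 4: f_y(4, y) = 6*y - 19; no integer root y with |y| ≤ 4.
Only singular point on the grid: (3, 3).
Classify: substitute x = 3 + u, y = 3 + v and expand: f = -3*u**3 - u**2*v + 2*u*v**2 + v**2.
No constant or linear terms (consistent with a singular point). Quadratic part: v**2. Cubic part: -3*u**3 - u**2*v + 2*u*v**2.
The quadratic part v**2 is a perfect square, so there is a single (double) tangent line v = 0, i.e. y = 3. Restricting the cubic part to that line (v = 0) leaves -3*u**3 ≠ 0, so f is not divisible by v and the branch is v² ≈ 3*u**3 to lowest order — this is a cusp.
Classification: cusp.


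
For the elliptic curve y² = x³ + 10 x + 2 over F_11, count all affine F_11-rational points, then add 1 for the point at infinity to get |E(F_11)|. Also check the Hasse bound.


Affine points = {(3, 2), (3, 9), (5, 1), (5, 10), (6, 5), (6, 6), (8, 0)}; affine count = 7; |E(F_11)| = 8.

Discriminant check: Δ ∝ 4a³ + 27b² = 4·10³ + 27·2² = 4·1000 + 27·4 ≡ 5 (mod 11). Nonzero ⇒ E is nonsingular.
For each x ∈ F_11, compute rhs = x³ + 10·x + 2 mod 11, then count y ∈ F_11 with y² ≡ rhs.
  x = 0: rhs = 2, matching y values: none (0 points).
  x = 1: rhs = 2, matching y values: none (0 points).
  x = 2: rhs = 8, matching y values: none (0 points).
  x = 3: rhs = 4, matching y values: 2, 9 (2 points).
  x = 4: rhs = 7, matching y values: none (0 points).
  x = 5: rhs = 1, matching y values: 1, 10 (2 points).
  x = 6: rhs = 3, matching y values: 5, 6 (2 points).
  x = 7: rhs = 8, matching y values: none (0 points).
  x = 8: rhs = 0, matching y values: 0 (1 points).
  x = 9: rhs = 7, matching y values: none (0 points).
  x = 10: rhs = 2, matching y values: none (0 points).
Total affine count: 7.
Full point count |E(F_11)| = 7 + 1 = 8.
Hasse bound: |8 − (11+1)| = |-4| = 4 ≤ 2√11 ≈ 6.6332 ✓.


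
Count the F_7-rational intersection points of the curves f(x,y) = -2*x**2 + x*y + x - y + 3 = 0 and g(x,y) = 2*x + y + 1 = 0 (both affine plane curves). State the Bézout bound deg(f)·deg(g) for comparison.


Common zeros: ∅; count = 0; Bézout bound = 2.

deg(f) = 2, deg(g) = 1, so Bézout bound = 2.
Scan x ∈ F_7. For each x, list the y ∈ F_7 with f(x, y) ≡ 0 and those with g(x, y) ≡ 0 (mod 7); the common zeros in that column are the intersection.
  x = 0: f ≡ 0 at y ∈ {3}; g ≡ 0 at y ∈ {6}; common: ∅.
  x = 1: f ≡ 0 at y ∈ ∅; g ≡ 0 at y ∈ {4}; common: ∅.
  x = 2: f ≡ 0 at y ∈ {3}; g ≡ 0 at y ∈ {2}; common: ∅.
  x = 3: f ≡ 0 at y ∈ {6}; g ≡ 0 at y ∈ {0}; common: ∅.
  x = 4: f ≡ 0 at y ∈ {6}; g ≡ 0 at y ∈ {5}; common: ∅.
  x = 5: f ≡ 0 at y ∈ {0}; g ≡ 0 at y ∈ {3}; common: ∅.
  x = 6: f ≡ 0 at y ∈ {0}; g ≡ 0 at y ∈ {1}; common: ∅.
Collecting: common zeros = ∅, so the count is 0.
Comparison with the Bézout bound: 0 ≤ 2 = deg(f)·deg(g), as expected for curves with no common component (the affine F_7-count falls short of the bound because intersections may lie at infinity, over extension fields, or carry multiplicity).


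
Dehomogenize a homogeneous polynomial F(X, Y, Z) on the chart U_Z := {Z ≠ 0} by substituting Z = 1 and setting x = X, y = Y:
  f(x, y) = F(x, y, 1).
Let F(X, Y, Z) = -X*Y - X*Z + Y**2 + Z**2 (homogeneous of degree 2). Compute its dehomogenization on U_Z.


f(x, y) = -x*y - x + y**2 + 1

On U_Z we set Z = 1. Each monomial c·X^i·Y^j·Z^k in F becomes c·x^i·y^j·1^k = c·x^i·y^j.
Substituting Z = 1: F(X, Y, 1) = -x*y - x + y**2 + 1.
Note: deg(f) ≤ deg(F) = 2; strict inequality happens when F is divisible by Z (lost terms).


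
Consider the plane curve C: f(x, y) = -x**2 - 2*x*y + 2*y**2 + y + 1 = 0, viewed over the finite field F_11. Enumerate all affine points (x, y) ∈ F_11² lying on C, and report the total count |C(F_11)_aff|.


Affine F_11-points: {(0, 2), (0, 3), (1, 0), (1, 6), (2, 9), (3, 1), (3, 7), (4, 4), (4, 5), (5, 3), (5, 7), (6, 1), (6, 10), (7, 2), (7, 10), (8, 5), (8, 8), (9, 6), (9, 8), (10, 0), (10, 4)}; count = 21.

For each of the 121 pairs (x, y) ∈ F_11², evaluate f(x, y) mod 11. Record the zeros.
  x = 0: [0↦1, 1↦4, 2↦0, 3↦0, 4↦4, 5↦1, 6↦2, 7↦7, 8↦5, 9↦7, 10↦2]  zeros at y ∈ {2, 3}
  x = 1: [0↦0, 1↦1, 2↦6, 3↦4, 4↦6, 5↦1, 6↦0, 7↦3, 8↦10, 9↦10, 10↦3]  zeros at y ∈ {0, 6}
  x = 2: [0↦8, 1↦7, 2↦10, 3↦6, 4↦6, 5↦10, 6↦7, 7↦8, 8↦2, 9↦0, 10↦2]  zeros at y ∈ {9}
  x = 3: [0↦3, 1↦0, 2↦1, 3↦6, 4↦4, 5↦6, 6↦1, 7↦0, 8↦3, 9↦10, 10↦10]  zeros at y ∈ {1, 7}
  x = 4: [0↦7, 1↦2, 2↦1, 3↦4, 4↦0, 5↦0, 6↦4, 7↦1, 8↦2, 9↦7, 10↦5]  zeros at y ∈ {4, 5}
  x = 5: [0↦9, 1↦2, 2↦10, 3↦0, 4↦5, 5↦3, 6↦5, 7↦0, 8↦10, 9↦2, 10↦9]  zeros at y ∈ {3, 7}
  x = 6: [0↦9, 1↦0, 2↦6, 3↦5, 4↦8, 5↦4, 6↦4, 7↦8, 8↦5, 9↦6, 10↦0]  zeros at y ∈ {1, 10}
  x = 7: [0↦7, 1↦7, 2↦0, 3↦8, 4↦9, 5↦3, 6↦1, 7↦3, 8↦9, 9↦8, 10↦0]  zeros at y ∈ {2, 10}
  x = 8: [0↦3, 1↦1, 2↦3, 3↦9, 4↦8, 5↦0, 6↦7, 7↦7, 8↦0, 9↦8, 10↦9]  zeros at y ∈ {5, 8}
  x = 9: [0↦8, 1↦4, 2↦4, 3↦8, 4↦5, 5↦6, 6↦0, 7↦9, 8↦0, 9↦6, 10↦5]  zeros at y ∈ {6, 8}
  x = 10: [0↦0, 1↦5, 2↦3, 3↦5, 4↦0, 5↦10, 6↦2, 7↦9, 8↦9, 9↦2, 10↦10]  zeros at y ∈ {0, 4}
Collecting zeros: affine points = {(0, 2), (0, 3), (1, 0), (1, 6), (2, 9), (3, 1), (3, 7), (4, 4), (4, 5), (5, 3), (5, 7), (6, 1), (6, 10), (7, 2), (7, 10), (8, 5), (8, 8), (9, 6), (9, 8), (10, 0), (10, 4)}.
Total count |C(F_11)_aff| = 21.


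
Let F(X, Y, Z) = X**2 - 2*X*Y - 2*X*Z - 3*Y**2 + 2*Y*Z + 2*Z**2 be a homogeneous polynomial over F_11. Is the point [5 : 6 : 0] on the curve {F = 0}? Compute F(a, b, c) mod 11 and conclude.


F(5,6,0) ≡ 0 (mod 11); P is on the curve.

Evaluate F(5, 6, 0) term-by-term (mod 11).
  X**2 ↦ 1·25·1·1 = 25
  -2*X*Y ↦ -2·5·6·1 = -60
  -2*X*Z ↦ -2·5·1·0 = 0
  -3*Y**2 ↦ -3·1·36·1 = -108
  2*Y*Z ↦ 2·1·6·0 = 0
  2*Z**2 ↦ 2·1·1·0 = 0
Sum: F(5, 6, 0) = (25) + (-60) + (0) + (-108) + (0) + (0) = -143.
Reducing mod 11: -143 ≡ 0 (mod 11).
Since F(a, b, c) ≡ 0 (mod 11), P lies on the curve.


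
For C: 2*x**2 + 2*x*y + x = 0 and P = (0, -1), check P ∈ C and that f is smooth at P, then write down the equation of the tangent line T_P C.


Tangent line at P: -x = 0.

Step 1: f(0, -1) = 0, so P lies on C.
Step 2: partial derivatives
  f_x(x, y) = 4*x + 2*y + 1, f_y(x, y) = 2*x.
  f_x(P) = -1, f_y(P) = 0 (gradient nonzero, so P is smooth).
Step 3: tangent line at P: -1·(x − 0) + 0·(y − -1) = 0.
Expanding: -x = 0.


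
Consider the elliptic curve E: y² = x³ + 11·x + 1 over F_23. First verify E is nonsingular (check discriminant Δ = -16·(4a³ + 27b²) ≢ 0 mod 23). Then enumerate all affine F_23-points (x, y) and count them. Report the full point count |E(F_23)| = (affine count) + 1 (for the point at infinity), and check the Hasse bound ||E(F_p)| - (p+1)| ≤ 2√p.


Affine points = {(0, 1), (0, 22), (1, 6), (1, 17), (2, 10), (2, 13), (8, 7), (8, 16), (9, 1), (9, 22), (11, 2), (11, 21), (13, 8), (13, 15), (14, 1), (14, 22), (16, 8), (16, 15), (17, 8), (17, 15), (19, 10), (19, 13), (22, 9), (22, 14)}; affine count = 24; |E(F_23)| = 25.

Discriminant check: Δ ∝ 4a³ + 27b² = 4·11³ + 27·1² = 4·1331 + 27·1 ≡ 15 (mod 23). Nonzero ⇒ E is nonsingular.
For each x ∈ F_23, compute rhs = x³ + 11·x + 1 mod 23, then count y ∈ F_23 with y² ≡ rhs.
  x = 0: rhs = 1, matching y values: 1, 22 (2 points).
  x = 1: rhs = 13, matching y values: 6, 17 (2 points).
  x = 2: rhs = 8, matching y values: 10, 13 (2 points).
  x = 3: rhs = 15, matching y values: none (0 points).
  x = 4: rhs = 17, matching y values: none (0 points).
  x = 5: rhs = 20, matching y values: none (0 points).
  x = 6: rhs = 7, matching y values: none (0 points).
  x = 7: rhs = 7, matching y values: none (0 points).
  x = 8: rhs = 3, matching y values: 7, 16 (2 points).
  x = 9: rhs = 1, matching y values: 1, 22 (2 points).
  x = 10: rhs = 7, matching y values: none (0 points).
  x = 11: rhs = 4, matching y values: 2, 21 (2 points).
  x = 12: rhs = 21, matching y values: none (0 points).
  x = 13: rhs = 18, matching y values: 8, 15 (2 points).
  x = 14: rhs = 1, matching y values: 1, 22 (2 points).
  x = 15: rhs = 22, matching y values: none (0 points).
  x = 16: rhs = 18, matching y values: 8, 15 (2 points).
  x = 17: rhs = 18, matching y values: 8, 15 (2 points).
  x = 18: rhs = 5, matching y values: none (0 points).
  x = 19: rhs = 8, matching y values: 10, 13 (2 points).
  x = 20: rhs = 10, matching y values: none (0 points).
  x = 21: rhs = 17, matching y values: none (0 points).
  x = 22: rhs = 12, matching y values: 9, 14 (2 points).
Total affine count: 24.
Full point count |E(F_23)| = 24 + 1 = 25.
Hasse bound: |25 − (23+1)| = |1| = 1 ≤ 2√23 ≈ 9.5917 ✓.


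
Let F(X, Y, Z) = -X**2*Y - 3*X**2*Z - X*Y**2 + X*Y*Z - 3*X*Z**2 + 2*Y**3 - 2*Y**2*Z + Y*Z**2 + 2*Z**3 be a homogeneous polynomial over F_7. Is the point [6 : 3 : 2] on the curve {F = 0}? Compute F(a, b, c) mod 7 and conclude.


F(6,3,2) ≡ 3 (mod 7); P is NOT on the curve.

Evaluate F(6, 3, 2) term-by-term (mod 7).
  -X**2*Y ↦ -1·36·3·1 = -108
  -3*X**2*Z ↦ -3·36·1·2 = -216
  -X*Y**2 ↦ -1·6·9·1 = -54
  X*Y*Z ↦ 1·6·3·2 = 36
  -3*X*Z**2 ↦ -3·6·1·4 = -72
  2*Y**3 ↦ 2·1·27·1 = 54
  -2*Y**2*Z ↦ -2·1·9·2 = -36
  Y*Z**2 ↦ 1·1·3·4 = 12
  2*Z**3 ↦ 2·1·1·8 = 16
Sum: F(6, 3, 2) = (-108) + (-216) + (-54) + (36) + (-72) + (54) + (-36) + (12) + (16) = -368.
Reducing mod 7: -368 ≡ 3 (mod 7).
Since F(a, b, c) ≡ 3 ≠ 0 (mod 7), P does NOT lie on the curve.


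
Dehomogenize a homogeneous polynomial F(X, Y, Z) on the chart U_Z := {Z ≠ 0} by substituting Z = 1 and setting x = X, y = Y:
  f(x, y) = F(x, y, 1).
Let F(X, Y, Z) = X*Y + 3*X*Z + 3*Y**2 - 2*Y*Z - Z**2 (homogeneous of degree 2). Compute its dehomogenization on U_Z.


f(x, y) = x*y + 3*x + 3*y**2 - 2*y - 1

On U_Z we set Z = 1. Each monomial c·X^i·Y^j·Z^k in F becomes c·x^i·y^j·1^k = c·x^i·y^j.
Substituting Z = 1: F(X, Y, 1) = x*y + 3*x + 3*y**2 - 2*y - 1.
Note: deg(f) ≤ deg(F) = 2; strict inequality happens when F is divisible by Z (lost terms).


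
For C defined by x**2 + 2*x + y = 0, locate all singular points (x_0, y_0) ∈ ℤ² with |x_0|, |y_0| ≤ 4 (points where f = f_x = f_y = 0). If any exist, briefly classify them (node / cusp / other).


No singular points in the scanned grid; C is smooth there.

Compute partial derivatives:
  f_x = 2*x + 2.
  f_y = 1.
f_y = 1 is a nonzero constant, so f_y never vanishes: no point (x, y) can satisfy f = f_x = f_y = 0. In particular no (x, y) ∈ {−4, ..., 4}² is singular; the curve is smooth.


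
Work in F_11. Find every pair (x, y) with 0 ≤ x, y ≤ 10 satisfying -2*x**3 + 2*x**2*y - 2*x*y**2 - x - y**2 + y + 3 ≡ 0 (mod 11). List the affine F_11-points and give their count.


Affine F_11-points: {(1, 0), (1, 1), (2, 1), (2, 3), (3, 2), (3, 7), (4, 2), (4, 9), (5, 3), (6, 2), (6, 7), (7, 3), (7, 8), (9, 1), (9, 7)}; count = 15.

For each of the 121 pairs (x, y) ∈ F_11², evaluate f(x, y) mod 11. Record the zeros.
  x = 0: [0↦3, 1↦3, 2↦1, 3↦8, 4↦2, 5↦5, 6↦6, 7↦5, 8↦2, 9↦8, 10↦1]  zeros at y ∈ ∅
  x = 1: [0↦0, 1↦0, 2↦5, 3↦4, 4↦8, 5↦6, 6↦9, 7↦6, 8↦8, 9↦4, 10↦5]  zeros at y ∈ {0, 1}
  x = 2: [0↦7, 1↦0, 2↦5, 3↦0, 4↦7, 5↦4, 6↦2, 7↦1, 8↦1, 9↦2, 10↦4]  zeros at y ∈ {1, 3}
  x = 3: [0↦1, 1↦2, 2↦0, 3↦6, 4↦9, 5↦9, 6↦6, 7↦0, 8↦2, 9↦1, 10↦8]  zeros at y ∈ {2, 7}
  x = 4: [0↦3, 1↦5, 2↦0, 3↦10, 4↦2, 5↦9, 6↦9, 7↦2, 8↦10, 9↦0, 10↦5]  zeros at y ∈ {2, 9}
  x = 5: [0↦1, 1↦8, 2↦4, 3↦0, 4↦7, 5↦3, 6↦10, 7↦6, 8↦2, 9↦9, 10↦5]  zeros at y ∈ {3}
  x = 6: [0↦5, 1↦10, 2↦0, 3↦8, 4↦1, 5↦1, 6↦8, 7↦0, 8↦10, 9↦5, 10↦7]  zeros at y ∈ {2, 7}
  x = 7: [0↦3, 1↦10, 2↦9, 3↦0, 4↦5, 5↦2, 6↦2, 7↦5, 8↦0, 9↦9, 10↦10]  zeros at y ∈ {3, 8}
  x = 8: [0↦5, 1↦7, 2↦8, 3↦8, 4↦7, 5↦5, 6↦2, 7↦9, 8↦4, 9↦9, 10↦2]  zeros at y ∈ ∅
  x = 9: [0↦10, 1↦0, 2↦7, 3↦9, 4↦6, 5↦9, 6↦7, 7↦0, 8↦10, 9↦4, 10↦4]  zeros at y ∈ {1, 7}
  x = 10: [0↦6, 1↦10, 2↦5, 3↦2, 4↦1, 5↦2, 6↦5, 7↦10, 8↦6, 9↦4, 10↦4]  zeros at y ∈ ∅
Collecting zeros: affine points = {(1, 0), (1, 1), (2, 1), (2, 3), (3, 2), (3, 7), (4, 2), (4, 9), (5, 3), (6, 2), (6, 7), (7, 3), (7, 8), (9, 1), (9, 7)}.
Total count |C(F_11)_aff| = 15.


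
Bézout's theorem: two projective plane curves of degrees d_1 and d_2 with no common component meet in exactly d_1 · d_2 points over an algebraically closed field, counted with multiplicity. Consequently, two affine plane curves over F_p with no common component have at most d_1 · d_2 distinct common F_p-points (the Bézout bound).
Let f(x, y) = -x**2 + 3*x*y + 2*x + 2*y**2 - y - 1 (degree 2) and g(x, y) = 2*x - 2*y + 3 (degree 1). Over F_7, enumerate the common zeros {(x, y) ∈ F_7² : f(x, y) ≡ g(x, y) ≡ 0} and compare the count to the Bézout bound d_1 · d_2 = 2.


Common zeros: {(1, 6), (4, 2)}; count = 2; Bézout bound = 2.

deg(f) = 2, deg(g) = 1, so Bézout bound = 2.
Scan x ∈ F_7. For each x, list the y ∈ F_7 with f(x, y) ≡ 0 and those with g(x, y) ≡ 0 (mod 7); the common zeros in that column are the intersection.
  x = 0: f ≡ 0 at y ∈ {1, 3}; g ≡ 0 at y ∈ {5}; common: ∅.
  x = 1: f ≡ 0 at y ∈ {0, 6}; g ≡ 0 at y ∈ {6}; common: {6}.
  x = 2: f ≡ 0 at y ∈ ∅; g ≡ 0 at y ∈ {0}; common: ∅.
  x = 3: f ≡ 0 at y ∈ ∅; g ≡ 0 at y ∈ {1}; common: ∅.
  x = 4: f ≡ 0 at y ∈ {2, 3}; g ≡ 0 at y ∈ {2}; common: {2}.
  x = 5: f ≡ 0 at y ∈ {1, 6}; g ≡ 0 at y ∈ {3}; common: ∅.
  x = 6: f ≡ 0 at y ∈ ∅; g ≡ 0 at y ∈ {4}; common: ∅.
Collecting: common zeros = {(1, 6), (4, 2)}, so the count is 2.
Comparison with the Bézout bound: 2 ≤ 2 = deg(f)·deg(g), as expected for curves with no common component (the bound is attained).


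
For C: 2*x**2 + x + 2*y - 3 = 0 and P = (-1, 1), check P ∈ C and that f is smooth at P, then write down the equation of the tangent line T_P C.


Tangent line at P: -3*x + 2*y - 5 = 0.

Step 1: f(-1, 1) = 0, so P lies on C.
Step 2: partial derivatives
  f_x(x, y) = 4*x + 1, f_y(x, y) = 2.
  f_x(P) = -3, f_y(P) = 2 (gradient nonzero, so P is smooth).
Step 3: tangent line at P: -3·(x − -1) + 2·(y − 1) = 0.
Expanding: -3*x + 2*y - 5 = 0.


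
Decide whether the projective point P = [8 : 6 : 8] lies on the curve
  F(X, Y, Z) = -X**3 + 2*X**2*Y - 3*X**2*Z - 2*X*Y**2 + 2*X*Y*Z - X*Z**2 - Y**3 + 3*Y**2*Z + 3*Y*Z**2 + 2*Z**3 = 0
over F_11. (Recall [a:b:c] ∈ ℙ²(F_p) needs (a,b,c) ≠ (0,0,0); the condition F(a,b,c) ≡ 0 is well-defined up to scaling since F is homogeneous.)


F(8,6,8) ≡ 3 (mod 11); P is NOT on the curve.

Evaluate F(8, 6, 8) term-by-term (mod 11).
  -X**3 ↦ -1·512·1·1 = -512
  2*X**2*Y ↦ 2·64·6·1 = 768
  -3*X**2*Z ↦ -3·64·1·8 = -1536
  -2*X*Y**2 ↦ -2·8·36·1 = -576
  2*X*Y*Z ↦ 2·8·6·8 = 768
  -X*Z**2 ↦ -1·8·1·64 = -512
  -Y**3 ↦ -1·1·216·1 = -216
  3*Y**2*Z ↦ 3·1·36·8 = 864
  3*Y*Z**2 ↦ 3·1·6·64 = 1152
  2*Z**3 ↦ 2·1·1·512 = 1024
Sum: F(8, 6, 8) = (-512) + (768) + (-1536) + (-576) + (768) + (-512) + (-216) + (864) + (1152) + (1024) = 1224.
Reducing mod 11: 1224 ≡ 3 (mod 11).
Since F(a, b, c) ≡ 3 ≠ 0 (mod 11), P does NOT lie on the curve.


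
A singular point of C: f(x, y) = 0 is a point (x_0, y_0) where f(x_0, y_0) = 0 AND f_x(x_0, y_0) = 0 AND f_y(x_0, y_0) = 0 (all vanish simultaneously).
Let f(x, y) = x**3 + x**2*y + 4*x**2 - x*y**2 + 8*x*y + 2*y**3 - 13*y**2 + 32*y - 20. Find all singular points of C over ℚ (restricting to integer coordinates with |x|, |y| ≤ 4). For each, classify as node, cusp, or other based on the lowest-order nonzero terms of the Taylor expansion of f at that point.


Singular points: {(-2, 2)}; classification: cusp.

Compute partial derivatives:
  f_x = 3*x**2 + 2*x*y + 8*x - y**2 + 8*y.
  f_y = x**2 - 2*x*y + 8*x + 6*y**2 - 26*y + 32.
Scan x_0 ∈ {−4, ..., 4}. For each x_0, f_y(x_0, y) is a polynomial in y; find its integer roots y ∈ {−4, ..., 4}, then test f_x and f at those candidates.
  x = -4: f_y(-4, y) = 6*y**2 - 18*y + 16; no integer root y with |y| ≤ 4.
  x = -3: f_y(-3, y) = 6*y**2 - 20*y + 17; no integer root y with |y| ≤ 4.
  x = -2: f_y(-2, y) = 6*y**2 - 22*y + 20; vanishes at y ∈ {2}. (-2, 2): f_x = 0, f = 0 — SINGULAR.
  x = -1: f_y(-1, y) = 6*y**2 - 24*y + 25; no integer root y with |y| ≤ 4.
  x = 0: f_y(0, y) = 6*y**2 - 26*y + 32; no integer root y with |y| ≤ 4.
  x = 1: f_y(1, y) = 6*y**2 - 28*y + 41; no integer root y with |y| ≤ 4.
  x = 2: f_y(2, y) = 6*y**2 - 30*y + 52; no integer root y with |y| ≤ 4.
  x = 3: f_y(3, y) = 6*y**2 - 32*y + 65; no integer root y with |y| ≤ 4.
  x = 4: f_y(4, y) = 6*y**2 - 34*y + 80; no integer root y with |y| ≤ 4.
Only singular point on the grid: (-2, 2).
Classify: substitute x = -2 + u, y = 2 + v and expand: f = u**3 + u**2*v - u*v**2 + 2*v**3 + v**2.
No constant or linear terms (consistent with a singular point). Quadratic part: v**2. Cubic part: u**3 + u**2*v - u*v**2 + 2*v**3.
The quadratic part v**2 is a perfect square, so there is a single (double) tangent line v = 0, i.e. y = 2. Restricting the cubic part to that line (v = 0) leaves u**3 ≠ 0, so f is not divisible by v and the branch is v² ≈ -u**3 to lowest order — this is a cusp.
Classification: cusp.


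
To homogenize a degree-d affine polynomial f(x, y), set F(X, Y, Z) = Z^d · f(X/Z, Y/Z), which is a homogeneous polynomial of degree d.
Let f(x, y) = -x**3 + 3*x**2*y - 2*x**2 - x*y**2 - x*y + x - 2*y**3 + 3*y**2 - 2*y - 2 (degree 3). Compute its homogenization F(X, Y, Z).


F(X, Y, Z) = -X**3 + 3*X**2*Y - 2*X**2*Z - X*Y**2 - X*Y*Z + X*Z**2 - 2*Y**3 + 3*Y**2*Z - 2*Y*Z**2 - 2*Z**3

deg(f) = 3.
Substitute x = X/Z, y = Y/Z into f, then multiply by Z^3.
  monomial -1·x^3·y^0 ↦ -1·X^3·Y^0·Z^0.
  monomial 3·x^2·y^1 ↦ 3·X^2·Y^1·Z^0.
  monomial -2·x^2·y^0 ↦ -2·X^2·Y^0·Z^1.
  monomial -1·x^1·y^2 ↦ -1·X^1·Y^2·Z^0.
  monomial -1·x^1·y^1 ↦ -1·X^1·Y^1·Z^1.
  monomial 1·x^1·y^0 ↦ 1·X^1·Y^0·Z^2.
  monomial -2·x^0·y^3 ↦ -2·X^0·Y^3·Z^0.
  monomial 3·x^0·y^2 ↦ 3·X^0·Y^2·Z^1.
  monomial -2·x^0·y^1 ↦ -2·X^0·Y^1·Z^2.
  monomial -2·x^0·y^0 ↦ -2·X^0·Y^0·Z^3.
Collecting: F(X, Y, Z) = -X**3 + 3*X**2*Y - 2*X**2*Z - X*Y**2 - X*Y*Z + X*Z**2 - 2*Y**3 + 3*Y**2*Z - 2*Y*Z**2 - 2*Z**3.


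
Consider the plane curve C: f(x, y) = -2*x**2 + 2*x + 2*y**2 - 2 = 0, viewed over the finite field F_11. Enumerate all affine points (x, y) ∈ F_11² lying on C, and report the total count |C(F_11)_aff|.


Affine F_11-points: {(0, 1), (0, 10), (1, 1), (1, 10), (2, 5), (2, 6), (6, 3), (6, 8), (10, 5), (10, 6)}; count = 10.

For each of the 121 pairs (x, y) ∈ F_11², evaluate f(x, y) mod 11. Record the zeros.
  x = 0: [0↦9, 1↦0, 2↦6, 3↦5, 4↦8, 5↦4, 6↦4, 7↦8, 8↦5, 9↦6, 10↦0]  zeros at y ∈ {1, 10}
  x = 1: [0↦9, 1↦0, 2↦6, 3↦5, 4↦8, 5↦4, 6↦4, 7↦8, 8↦5, 9↦6, 10↦0]  zeros at y ∈ {1, 10}
  x = 2: [0↦5, 1↦7, 2↦2, 3↦1, 4↦4, 5↦0, 6↦0, 7↦4, 8↦1, 9↦2, 10↦7]  zeros at y ∈ {5, 6}
  x = 3: [0↦8, 1↦10, 2↦5, 3↦4, 4↦7, 5↦3, 6↦3, 7↦7, 8↦4, 9↦5, 10↦10]  zeros at y ∈ ∅
  x = 4: [0↦7, 1↦9, 2↦4, 3↦3, 4↦6, 5↦2, 6↦2, 7↦6, 8↦3, 9↦4, 10↦9]  zeros at y ∈ ∅
  x = 5: [0↦2, 1↦4, 2↦10, 3↦9, 4↦1, 5↦8, 6↦8, 7↦1, 8↦9, 9↦10, 10↦4]  zeros at y ∈ ∅
  x = 6: [0↦4, 1↦6, 2↦1, 3↦0, 4↦3, 5↦10, 6↦10, 7↦3, 8↦0, 9↦1, 10↦6]  zeros at y ∈ {3, 8}
  x = 7: [0↦2, 1↦4, 2↦10, 3↦9, 4↦1, 5↦8, 6↦8, 7↦1, 8↦9, 9↦10, 10↦4]  zeros at y ∈ ∅
  x = 8: [0↦7, 1↦9, 2↦4, 3↦3, 4↦6, 5↦2, 6↦2, 7↦6, 8↦3, 9↦4, 10↦9]  zeros at y ∈ ∅
  x = 9: [0↦8, 1↦10, 2↦5, 3↦4, 4↦7, 5↦3, 6↦3, 7↦7, 8↦4, 9↦5, 10↦10]  zeros at y ∈ ∅
  x = 10: [0↦5, 1↦7, 2↦2, 3↦1, 4↦4, 5↦0, 6↦0, 7↦4, 8↦1, 9↦2, 10↦7]  zeros at y ∈ {5, 6}
Collecting zeros: affine points = {(0, 1), (0, 10), (1, 1), (1, 10), (2, 5), (2, 6), (6, 3), (6, 8), (10, 5), (10, 6)}.
Total count |C(F_11)_aff| = 10.


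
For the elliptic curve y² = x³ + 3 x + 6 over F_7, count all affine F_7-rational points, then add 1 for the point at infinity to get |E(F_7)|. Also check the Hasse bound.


Affine points = {(3, 0), (6, 3), (6, 4)}; affine count = 3; |E(F_7)| = 4.

Discriminant check: Δ ∝ 4a³ + 27b² = 4·3³ + 27·6² = 4·27 + 27·36 ≡ 2 (mod 7). Nonzero ⇒ E is nonsingular.
For each x ∈ F_7, compute rhs = x³ + 3·x + 6 mod 7, then count y ∈ F_7 with y² ≡ rhs.
  x = 0: rhs = 6, matching y values: none (0 points).
  x = 1: rhs = 3, matching y values: none (0 points).
  x = 2: rhs = 6, matching y values: none (0 points).
  x = 3: rhs = 0, matching y values: 0 (1 points).
  x = 4: rhs = 5, matching y values: none (0 points).
  x = 5: rhs = 6, matching y values: none (0 points).
  x = 6: rhs = 2, matching y values: 3, 4 (2 points).
Total affine count: 3.
Full point count |E(F_7)| = 3 + 1 = 4.
Hasse bound: |4 − (7+1)| = |-4| = 4 ≤ 2√7 ≈ 5.2915 ✓.


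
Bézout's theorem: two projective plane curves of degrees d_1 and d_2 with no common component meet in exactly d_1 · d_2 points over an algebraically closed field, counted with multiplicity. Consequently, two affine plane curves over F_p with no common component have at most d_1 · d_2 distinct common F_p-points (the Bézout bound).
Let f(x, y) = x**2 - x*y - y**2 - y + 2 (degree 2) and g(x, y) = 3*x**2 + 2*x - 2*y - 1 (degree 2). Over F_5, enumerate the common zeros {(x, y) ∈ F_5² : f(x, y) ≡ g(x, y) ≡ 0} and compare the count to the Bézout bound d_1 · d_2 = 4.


Common zeros: {(1, 2)}; count = 1; Bézout bound = 4.

deg(f) = 2, deg(g) = 2, so Bézout bound = 4.
Scan x ∈ F_5. For each x, list the y ∈ F_5 with f(x, y) ≡ 0 and those with g(x, y) ≡ 0 (mod 5); the common zeros in that column are the intersection.
  x = 0: f ≡ 0 at y ∈ {1, 3}; g ≡ 0 at y ∈ {2}; common: ∅.
  x = 1: f ≡ 0 at y ∈ {1, 2}; g ≡ 0 at y ∈ {2}; common: {2}.
  x = 2: f ≡ 0 at y ∈ ∅; g ≡ 0 at y ∈ {0}; common: ∅.
  x = 3: f ≡ 0 at y ∈ {3}; g ≡ 0 at y ∈ {1}; common: ∅.
  x = 4: f ≡ 0 at y ∈ ∅; g ≡ 0 at y ∈ {0}; common: ∅.
Collecting: common zeros = {(1, 2)}, so the count is 1.
Comparison with the Bézout bound: 1 ≤ 4 = deg(f)·deg(g), as expected for curves with no common component (the affine F_5-count falls short of the bound because intersections may lie at infinity, over extension fields, or carry multiplicity).


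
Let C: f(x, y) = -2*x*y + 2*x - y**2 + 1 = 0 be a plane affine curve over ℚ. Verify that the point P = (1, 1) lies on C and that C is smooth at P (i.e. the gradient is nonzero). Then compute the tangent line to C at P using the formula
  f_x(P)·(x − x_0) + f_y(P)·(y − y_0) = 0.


Tangent line at P: 4 - 4*y = 0.

Step 1: f(1, 1) = 0, so P lies on C.
Step 2: partial derivatives
  f_x(x, y) = 2 - 2*y, f_y(x, y) = -2*x - 2*y.
  f_x(P) = 0, f_y(P) = -4 (gradient nonzero, so P is smooth).
Step 3: tangent line at P: 0·(x − 1) + -4·(y − 1) = 0.
Expanding: 4 - 4*y = 0.


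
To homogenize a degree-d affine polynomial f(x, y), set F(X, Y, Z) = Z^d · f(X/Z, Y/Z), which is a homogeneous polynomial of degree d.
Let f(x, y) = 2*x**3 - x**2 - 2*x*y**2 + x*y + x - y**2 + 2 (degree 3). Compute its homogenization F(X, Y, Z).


F(X, Y, Z) = 2*X**3 - X**2*Z - 2*X*Y**2 + X*Y*Z + X*Z**2 - Y**2*Z + 2*Z**3

deg(f) = 3.
Substitute x = X/Z, y = Y/Z into f, then multiply by Z^3.
  monomial 2·x^3·y^0 ↦ 2·X^3·Y^0·Z^0.
  monomial -1·x^2·y^0 ↦ -1·X^2·Y^0·Z^1.
  monomial -2·x^1·y^2 ↦ -2·X^1·Y^2·Z^0.
  monomial 1·x^1·y^1 ↦ 1·X^1·Y^1·Z^1.
  monomial 1·x^1·y^0 ↦ 1·X^1·Y^0·Z^2.
  monomial -1·x^0·y^2 ↦ -1·X^0·Y^2·Z^1.
  monomial 2·x^0·y^0 ↦ 2·X^0·Y^0·Z^3.
Collecting: F(X, Y, Z) = 2*X**3 - X**2*Z - 2*X*Y**2 + X*Y*Z + X*Z**2 - Y**2*Z + 2*Z**3.


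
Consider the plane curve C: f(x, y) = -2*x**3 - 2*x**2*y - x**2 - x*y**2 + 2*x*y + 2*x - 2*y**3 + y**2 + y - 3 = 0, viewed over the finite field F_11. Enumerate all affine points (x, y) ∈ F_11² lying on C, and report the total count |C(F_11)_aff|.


Affine F_11-points: {(1, 3), (3, 3), (3, 4), (4, 4), (4, 7), (5, 4), (5, 6), (5, 10), (7, 6), (9, 3), (9, 6), (9, 9), (10, 8)}; count = 13.

For each of the 121 pairs (x, y) ∈ F_11², evaluate f(x, y) mod 11. Record the zeros.
  x = 0: [0↦8, 1↦8, 2↦9, 3↦10, 4↦10, 5↦8, 6↦3, 7↦5, 8↦2, 9↦4, 10↦10]  zeros at y ∈ ∅
  x = 1: [0↦7, 1↦6, 2↦4, 3↦0, 4↦4, 5↦4, 6↦10, 7↦10, 8↦3, 9↦10, 10↦8]  zeros at y ∈ {3}
  x = 2: [0↦3, 1↦8, 2↦10, 3↦8, 4↦1, 5↦10, 6↦1, 7↦6, 8↦2, 9↦10, 10↦7]  zeros at y ∈ ∅
  x = 3: [0↦6, 1↦2, 2↦4, 3↦0, 4↦0, 5↦3, 6↦8, 7↦3, 8↦9, 9↦3, 10↦6]  zeros at y ∈ {3, 4}
  x = 4: [0↦4, 1↦9, 2↦7, 3↦8, 4↦0, 5↦4, 6↦8, 7↦0, 8↦1, 9↦10, 10↦4]  zeros at y ∈ {4, 7}
  x = 5: [0↦7, 1↦6, 2↦7, 3↦9, 4↦0, 5↦1, 6↦0, 7↦7, 8↦10, 9↦8, 10↦0]  zeros at y ∈ {4, 6, 10}
  x = 6: [0↦3, 1↦3, 2↦3, 3↦2, 4↦10, 5↦4, 6↦5, 7↦1, 8↦2, 9↦7, 10↦4]  zeros at y ∈ ∅
  x = 7: [0↦2, 1↦10, 2↦5, 3↦8, 4↦7, 5↦1, 6↦0, 7↦3, 8↦9, 9↦6, 10↦4]  zeros at y ∈ {6}
  x = 8: [0↦3, 1↦4, 2↦1, 3↦4, 4↦1, 5↦2, 6↦6, 7↦1, 8↦8, 9↦4, 10↦10]  zeros at y ∈ ∅
  x = 9: [0↦5, 1↦6, 2↦1, 3↦0, 4↦2, 5↦6, 6↦0, 7↦5, 8↦9, 9↦0, 10↦10]  zeros at y ∈ {3, 6, 9}
  x = 10: [0↦7, 1↦4, 2↦4, 3↦6, 4↦9, 5↦1, 6↦3, 7↦3, 8↦0, 9↦4, 10↦3]  zeros at y ∈ {8}
Collecting zeros: affine points = {(1, 3), (3, 3), (3, 4), (4, 4), (4, 7), (5, 4), (5, 6), (5, 10), (7, 6), (9, 3), (9, 6), (9, 9), (10, 8)}.
Total count |C(F_11)_aff| = 13.


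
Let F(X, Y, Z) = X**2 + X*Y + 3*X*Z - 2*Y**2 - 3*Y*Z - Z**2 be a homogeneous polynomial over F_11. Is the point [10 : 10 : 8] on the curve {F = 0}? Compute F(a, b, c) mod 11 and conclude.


F(10,10,8) ≡ 2 (mod 11); P is NOT on the curve.

Evaluate F(10, 10, 8) term-by-term (mod 11).
  X**2 ↦ 1·100·1·1 = 100
  X*Y ↦ 1·10·10·1 = 100
  3*X*Z ↦ 3·10·1·8 = 240
  -2*Y**2 ↦ -2·1·100·1 = -200
  -3*Y*Z ↦ -3·1·10·8 = -240
  -Z**2 ↦ -1·1·1·64 = -64
Sum: F(10, 10, 8) = (100) + (100) + (240) + (-200) + (-240) + (-64) = -64.
Reducing mod 11: -64 ≡ 2 (mod 11).
Since F(a, b, c) ≡ 2 ≠ 0 (mod 11), P does NOT lie on the curve.


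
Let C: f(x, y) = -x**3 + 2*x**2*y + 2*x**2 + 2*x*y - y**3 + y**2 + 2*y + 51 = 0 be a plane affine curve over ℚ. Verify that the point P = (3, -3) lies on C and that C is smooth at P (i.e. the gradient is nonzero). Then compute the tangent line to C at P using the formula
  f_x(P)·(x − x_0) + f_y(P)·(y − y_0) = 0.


Tangent line at P: -57*x - 7*y + 150 = 0.

Step 1: f(3, -3) = 0, so P lies on C.
Step 2: partial derivatives
  f_x(x, y) = -3*x**2 + 4*x*y + 4*x + 2*y, f_y(x, y) = 2*x**2 + 2*x - 3*y**2 + 2*y + 2.
  f_x(P) = -57, f_y(P) = -7 (gradient nonzero, so P is smooth).
Step 3: tangent line at P: -57·(x − 3) + -7·(y − -3) = 0.
Expanding: -57*x - 7*y + 150 = 0.


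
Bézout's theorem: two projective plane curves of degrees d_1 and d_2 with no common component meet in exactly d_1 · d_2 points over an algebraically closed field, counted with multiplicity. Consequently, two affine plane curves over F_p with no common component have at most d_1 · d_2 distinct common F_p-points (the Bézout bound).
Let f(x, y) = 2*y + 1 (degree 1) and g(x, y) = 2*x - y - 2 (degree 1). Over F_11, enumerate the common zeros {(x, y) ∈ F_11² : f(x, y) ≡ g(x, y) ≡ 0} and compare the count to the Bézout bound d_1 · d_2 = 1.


Common zeros: {(9, 5)}; count = 1; Bézout bound = 1.

deg(f) = 1, deg(g) = 1, so Bézout bound = 1.
Scan x ∈ F_11. For each x, list the y ∈ F_11 with f(x, y) ≡ 0 and those with g(x, y) ≡ 0 (mod 11); the common zeros in that column are the intersection.
  x = 0: f ≡ 0 at y ∈ {5}; g ≡ 0 at y ∈ {9}; common: ∅.
  x = 1: f ≡ 0 at y ∈ {5}; g ≡ 0 at y ∈ {0}; common: ∅.
  x = 2: f ≡ 0 at y ∈ {5}; g ≡ 0 at y ∈ {2}; common: ∅.
  x = 3: f ≡ 0 at y ∈ {5}; g ≡ 0 at y ∈ {4}; common: ∅.
  x = 4: f ≡ 0 at y ∈ {5}; g ≡ 0 at y ∈ {6}; common: ∅.
  x = 5: f ≡ 0 at y ∈ {5}; g ≡ 0 at y ∈ {8}; common: ∅.
  x = 6: f ≡ 0 at y ∈ {5}; g ≡ 0 at y ∈ {10}; common: ∅.
  x = 7: f ≡ 0 at y ∈ {5}; g ≡ 0 at y ∈ {1}; common: ∅.
  x = 8: f ≡ 0 at y ∈ {5}; g ≡ 0 at y ∈ {3}; common: ∅.
  x = 9: f ≡ 0 at y ∈ {5}; g ≡ 0 at y ∈ {5}; common: {5}.
  x = 10: f ≡ 0 at y ∈ {5}; g ≡ 0 at y ∈ {7}; common: ∅.
Collecting: common zeros = {(9, 5)}, so the count is 1.
Comparison with the Bézout bound: 1 ≤ 1 = deg(f)·deg(g), as expected for curves with no common component (the bound is attained).


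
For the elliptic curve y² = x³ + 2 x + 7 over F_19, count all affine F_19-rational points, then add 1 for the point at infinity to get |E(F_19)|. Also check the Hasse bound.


Affine points = {(0, 8), (0, 11), (2, 0), (5, 3), (5, 16), (6, 8), (6, 11), (10, 1), (10, 18), (11, 7), (11, 12), (12, 7), (12, 12), (13, 8), (13, 11), (14, 9), (14, 10), (15, 7), (15, 12), (18, 2), (18, 17)}; affine count = 21; |E(F_19)| = 22.

Discriminant check: Δ ∝ 4a³ + 27b² = 4·2³ + 27·7² = 4·8 + 27·49 ≡ 6 (mod 19). Nonzero ⇒ E is nonsingular.
For each x ∈ F_19, compute rhs = x³ + 2·x + 7 mod 19, then count y ∈ F_19 with y² ≡ rhs.
  x = 0: rhs = 7, matching y values: 8, 11 (2 points).
  x = 1: rhs = 10, matching y values: none (0 points).
  x = 2: rhs = 0, matching y values: 0 (1 points).
  x = 3: rhs = 2, matching y values: none (0 points).
  x = 4: rhs = 3, matching y values: none (0 points).
  x = 5: rhs = 9, matching y values: 3, 16 (2 points).
  x = 6: rhs = 7, matching y values: 8, 11 (2 points).
  x = 7: rhs = 3, matching y values: none (0 points).
  x = 8: rhs = 3, matching y values: none (0 points).
  x = 9: rhs = 13, matching y values: none (0 points).
  x = 10: rhs = 1, matching y values: 1, 18 (2 points).
  x = 11: rhs = 11, matching y values: 7, 12 (2 points).
  x = 12: rhs = 11, matching y values: 7, 12 (2 points).
  x = 13: rhs = 7, matching y values: 8, 11 (2 points).
  x = 14: rhs = 5, matching y values: 9, 10 (2 points).
  x = 15: rhs = 11, matching y values: 7, 12 (2 points).
  x = 16: rhs = 12, matching y values: none (0 points).
  x = 17: rhs = 14, matching y values: none (0 points).
  x = 18: rhs = 4, matching y values: 2, 17 (2 points).
Total affine count: 21.
Full point count |E(F_19)| = 21 + 1 = 22.
Hasse bound: |22 − (19+1)| = |2| = 2 ≤ 2√19 ≈ 8.7178 ✓.


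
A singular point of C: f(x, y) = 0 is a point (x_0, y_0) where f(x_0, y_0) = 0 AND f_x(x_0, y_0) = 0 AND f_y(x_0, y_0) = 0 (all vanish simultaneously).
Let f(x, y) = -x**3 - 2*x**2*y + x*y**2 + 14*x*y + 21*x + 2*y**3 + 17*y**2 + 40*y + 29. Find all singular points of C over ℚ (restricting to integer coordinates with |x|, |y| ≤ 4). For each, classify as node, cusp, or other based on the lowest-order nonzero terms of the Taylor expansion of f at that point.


Singular points: {(2, -3)}; classification: cusp.

Compute partial derivatives:
  f_x = -3*x**2 - 4*x*y + y**2 + 14*y + 21.
  f_y = -2*x**2 + 2*x*y + 14*x + 6*y**2 + 34*y + 40.
Scan x_0 ∈ {−4, ..., 4}. For each x_0, f_y(x_0, y) is a polynomial in y; find its integer roots y ∈ {−4, ..., 4}, then test f_x and f at those candidates.
  x = -4: f_y(-4, y) = 6*y**2 + 26*y - 48; no integer root y with |y| ≤ 4.
  x = -3: f_y(-3, y) = 6*y**2 + 28*y - 20; no integer root y with |y| ≤ 4.
  x = -2: f_y(-2, y) = 6*y**2 + 30*y + 4; no integer root y with |y| ≤ 4.
  x = -1: f_y(-1, y) = 6*y**2 + 32*y + 24; no integer root y with |y| ≤ 4.
  x = 0: f_y(0, y) = 6*y**2 + 34*y + 40; vanishes at y ∈ {-4}. (0, -4): f_x = -19 ≠ 0.
  x = 1: f_y(1, y) = 6*y**2 + 36*y + 52; no integer root y with |y| ≤ 4.
  x = 2: f_y(2, y) = 6*y**2 + 38*y + 60; vanishes at y ∈ {-3}. (2, -3): f_x = 0, f = 0 — SINGULAR.
  x = 3: f_y(3, y) = 6*y**2 + 40*y + 64; vanishes at y ∈ {-4}. (3, -4): f_x = 2 ≠ 0.
  x = 4: f_y(4, y) = 6*y**2 + 42*y + 64; no integer root y with |y| ≤ 4.
Only singular point on the grid: (2, -3).
Classify: substitute x = 2 + u, y = -3 + v and expand: f = -u**3 - 2*u**2*v + u*v**2 + 2*v**3 + v**2.
No constant or linear terms (consistent with a singular point). Quadratic part: v**2. Cubic part: -u**3 - 2*u**2*v + u*v**2 + 2*v**3.
The quadratic part v**2 is a perfect square, so there is a single (double) tangent line v = 0, i.e. y = -3. Restricting the cubic part to that line (v = 0) leaves -u**3 ≠ 0, so f is not divisible by v and the branch is v² ≈ u**3 to lowest order — this is a cusp.
Classification: cusp.


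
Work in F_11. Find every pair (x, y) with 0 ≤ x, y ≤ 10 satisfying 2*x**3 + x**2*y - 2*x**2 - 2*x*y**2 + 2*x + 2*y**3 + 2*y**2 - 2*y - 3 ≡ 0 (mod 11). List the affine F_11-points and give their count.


Affine F_11-points: {(0, 8), (1, 1), (2, 1), (3, 1), (4, 2), (4, 3), (4, 9), (6, 4), (6, 5), (6, 7), (8, 3), (10, 6)}; count = 12.

For each of the 121 pairs (x, y) ∈ F_11², evaluate f(x, y) mod 11. Record the zeros.
  x = 0: [0↦8, 1↦10, 2↦6, 3↦8, 4↦6, 5↦1, 6↦5, 7↦8, 8↦0, 9↦4, 10↦10]  zeros at y ∈ {8}
  x = 1: [0↦10, 1↦0, 2↦2, 3↦6, 4↦2, 5↦2, 6↦7, 7↦7, 8↦3, 9↦7, 10↦9]  zeros at y ∈ {1}
  x = 2: [0↦9, 1↦0, 2↦10, 3↦7, 4↦3, 5↦10, 6↦7, 7↦6, 8↦8, 9↦3, 10↦3]  zeros at y ∈ {1}
  x = 3: [0↦6, 1↦0, 2↦9, 3↦1, 4↦10, 5↦4, 6↦6, 7↦6, 8↦5, 9↦4, 10↦4]  zeros at y ∈ {1}
  x = 4: [0↦2, 1↦1, 2↦0, 3↦0, 4↦2, 5↦7, 6↦5, 7↦8, 8↦6, 9↦0, 10↦2]  zeros at y ∈ {2, 3, 9}
  x = 5: [0↦9, 1↦4, 2↦6, 3↦5, 4↦2, 5↦9, 6↦5, 7↦2, 8↦1, 9↦3, 10↦9]  zeros at y ∈ ∅
  x = 6: [0↦6, 1↦10, 2↦6, 3↦6, 4↦0, 5↦0, 6↦7, 7↦0, 8↦2, 9↦3, 10↦4]  zeros at y ∈ {4, 5, 7}
  x = 7: [0↦5, 1↦9, 2↦1, 3↦4, 4↦8, 5↦3, 6↦1, 7↦3, 8↦10, 9↦1, 10↦10]  zeros at y ∈ ∅
  x = 8: [0↦7, 1↦2, 2↦3, 3↦0, 4↦5, 5↦8, 6↦10, 7↦1, 8↦4, 9↦9, 10↦6]  zeros at y ∈ {3}
  x = 9: [0↦2, 1↦1, 2↦2, 3↦6, 4↦3, 5↦5, 6↦2, 7↦6, 8↦7, 9↦6, 10↦4]  zeros at y ∈ ∅
  x = 10: [0↦2, 1↦7, 2↦10, 3↦1, 4↦3, 5↦6, 6↦0, 7↦8, 8↦9, 9↦4, 10↦5]  zeros at y ∈ {6}
Collecting zeros: affine points = {(0, 8), (1, 1), (2, 1), (3, 1), (4, 2), (4, 3), (4, 9), (6, 4), (6, 5), (6, 7), (8, 3), (10, 6)}.
Total count |C(F_11)_aff| = 12.


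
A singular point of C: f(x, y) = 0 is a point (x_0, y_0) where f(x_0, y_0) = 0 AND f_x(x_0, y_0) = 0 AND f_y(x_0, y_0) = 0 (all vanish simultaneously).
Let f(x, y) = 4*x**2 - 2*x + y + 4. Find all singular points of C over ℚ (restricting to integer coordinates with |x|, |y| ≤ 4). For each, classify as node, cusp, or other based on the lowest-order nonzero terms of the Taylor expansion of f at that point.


No singular points in the scanned grid; C is smooth there.

Compute partial derivatives:
  f_x = 8*x - 2.
  f_y = 1.
f_y = 1 is a nonzero constant, so f_y never vanishes: no point (x, y) can satisfy f = f_x = f_y = 0. In particular no (x, y) ∈ {−4, ..., 4}² is singular; the curve is smooth.


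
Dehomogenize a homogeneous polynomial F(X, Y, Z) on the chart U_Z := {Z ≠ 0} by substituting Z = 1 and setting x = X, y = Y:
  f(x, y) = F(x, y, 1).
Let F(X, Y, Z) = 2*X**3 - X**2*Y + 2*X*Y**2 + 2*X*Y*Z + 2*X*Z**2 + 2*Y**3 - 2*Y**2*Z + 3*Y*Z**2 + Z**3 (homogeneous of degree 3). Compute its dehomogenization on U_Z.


f(x, y) = 2*x**3 - x**2*y + 2*x*y**2 + 2*x*y + 2*x + 2*y**3 - 2*y**2 + 3*y + 1

On U_Z we set Z = 1. Each monomial c·X^i·Y^j·Z^k in F becomes c·x^i·y^j·1^k = c·x^i·y^j.
Substituting Z = 1: F(X, Y, 1) = 2*x**3 - x**2*y + 2*x*y**2 + 2*x*y + 2*x + 2*y**3 - 2*y**2 + 3*y + 1.
Note: deg(f) ≤ deg(F) = 3; strict inequality happens when F is divisible by Z (lost terms).


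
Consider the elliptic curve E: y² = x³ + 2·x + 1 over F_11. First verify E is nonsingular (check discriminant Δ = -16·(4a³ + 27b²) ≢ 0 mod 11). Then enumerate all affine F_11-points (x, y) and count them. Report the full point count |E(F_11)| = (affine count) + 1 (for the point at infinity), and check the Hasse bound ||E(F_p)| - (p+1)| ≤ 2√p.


Affine points = {(0, 1), (0, 10), (1, 2), (1, 9), (3, 1), (3, 10), (5, 2), (5, 9), (6, 3), (6, 8), (8, 1), (8, 10), (9, 0), (10, 3), (10, 8)}; affine count = 15; |E(F_11)| = 16.

Discriminant check: Δ ∝ 4a³ + 27b² = 4·2³ + 27·1² = 4·8 + 27·1 ≡ 4 (mod 11). Nonzero ⇒ E is nonsingular.
For each x ∈ F_11, compute rhs = x³ + 2·x + 1 mod 11, then count y ∈ F_11 with y² ≡ rhs.
  x = 0: rhs = 1, matching y values: 1, 10 (2 points).
  x = 1: rhs = 4, matching y values: 2, 9 (2 points).
  x = 2: rhs = 2, matching y values: none (0 points).
  x = 3: rhs = 1, matching y values: 1, 10 (2 points).
  x = 4: rhs = 7, matching y values: none (0 points).
  x = 5: rhs = 4, matching y values: 2, 9 (2 points).
  x = 6: rhs = 9, matching y values: 3, 8 (2 points).
  x = 7: rhs = 6, matching y values: none (0 points).
  x = 8: rhs = 1, matching y values: 1, 10 (2 points).
  x = 9: rhs = 0, matching y values: 0 (1 points).
  x = 10: rhs = 9, matching y values: 3, 8 (2 points).
Total affine count: 15.
Full point count |E(F_11)| = 15 + 1 = 16.
Hasse bound: |16 − (11+1)| = |4| = 4 ≤ 2√11 ≈ 6.6332 ✓.
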